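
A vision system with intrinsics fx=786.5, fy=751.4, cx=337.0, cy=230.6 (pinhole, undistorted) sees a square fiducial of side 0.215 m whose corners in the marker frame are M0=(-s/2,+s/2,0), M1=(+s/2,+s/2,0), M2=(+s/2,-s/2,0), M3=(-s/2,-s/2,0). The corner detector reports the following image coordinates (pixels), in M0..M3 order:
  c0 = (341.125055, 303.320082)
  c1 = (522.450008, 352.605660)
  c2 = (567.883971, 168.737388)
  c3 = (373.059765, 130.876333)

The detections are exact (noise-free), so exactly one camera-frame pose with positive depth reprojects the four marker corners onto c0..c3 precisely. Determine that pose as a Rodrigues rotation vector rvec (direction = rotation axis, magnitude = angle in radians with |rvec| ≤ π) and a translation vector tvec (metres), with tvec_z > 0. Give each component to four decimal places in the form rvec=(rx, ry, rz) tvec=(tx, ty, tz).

Intrinsics K: fx=786.5, fy=751.4, cx=337.0, cy=230.6
Marker side s = 0.215 m; corners in marker frame (Z=0):
  M0 = (-0.1075, +0.1075, 0)
  M1 = (+0.1075, +0.1075, 0)
  M2 = (+0.1075, -0.1075, 0)
  M3 = (-0.1075, -0.1075, 0)
Detected image corners:
  c0 = (341.125055, 303.320082) px
  c1 = (522.450008, 352.605660) px
  c2 = (567.883971, 168.737388) px
  c3 = (373.059765, 130.876333) px
Planar DLT: solve 8×8 A·h = b for H (H[2,2]=1):
  H  [+710.70862 -61.66444 +446.93365]
  H  [+116.99886 +889.57626 +240.52209]
  H  [-0.36172 +0.25944 +1.00000]
B = K⁻¹H; ‖b₁‖=1.150070, ‖b₂‖=1.150070; λ = 2/(‖b₁‖+‖b₂‖) = 0.869513, sign → tz>0 ⇒ λ=+0.869513
r₁ = λ·B[:,0] = (+0.92049,+0.23191,-0.31452); r₂ = λ·B[:,1] = (-0.16483,+0.96018,+0.22559)
r₃ = r₁×r₂ = (+0.35431,-0.15581,+0.92206); SVD([r₁ r₂ r₃]) → R = UVᵀ:
  R  [+0.92049 -0.16483 +0.35431]
  R  [+0.23191 +0.96018 -0.15581]
  R  [-0.31452 +0.22559 +0.92206]
t = (+0.12154, +0.01148, +0.86951) m
tr R = 2.802720; θ = arccos((tr R − 1)/2) = 0.447896 rad = 25.663°
axis k = ((R−Rᵀ)₃₂, (R−Rᵀ)₁₃, (R−Rᵀ)₂₁) / (2 sinθ) = (+0.440339, +0.772192, +0.458062)
rvec = θ·k = (+0.197226, +0.345862, +0.205164)

rvec=(0.1972, 0.3459, 0.2052) tvec=(0.1215, 0.0115, 0.8695)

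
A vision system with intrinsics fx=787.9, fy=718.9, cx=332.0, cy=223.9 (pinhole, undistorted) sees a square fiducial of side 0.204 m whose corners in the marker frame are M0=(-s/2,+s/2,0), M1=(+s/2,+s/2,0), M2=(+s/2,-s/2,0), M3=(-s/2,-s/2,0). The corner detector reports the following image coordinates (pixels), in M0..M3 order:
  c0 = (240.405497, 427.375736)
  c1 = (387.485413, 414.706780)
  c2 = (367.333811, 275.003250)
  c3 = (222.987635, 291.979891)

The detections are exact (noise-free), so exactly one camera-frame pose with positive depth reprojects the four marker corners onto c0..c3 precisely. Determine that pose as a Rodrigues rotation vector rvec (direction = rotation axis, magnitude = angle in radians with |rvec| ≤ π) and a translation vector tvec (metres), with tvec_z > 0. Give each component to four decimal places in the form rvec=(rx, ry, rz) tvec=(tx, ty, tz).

Intrinsics K: fx=787.9, fy=718.9, cx=332.0, cy=223.9
Marker side s = 0.204 m; corners in marker frame (Z=0):
  M0 = (-0.1020, +0.1020, 0)
  M1 = (+0.1020, +0.1020, 0)
  M2 = (+0.1020, -0.1020, 0)
  M3 = (-0.1020, -0.1020, 0)
Detected image corners:
  c0 = (240.405497, 427.375736) px
  c1 = (387.485413, 414.706780) px
  c2 = (367.333811, 275.003250) px
  c3 = (222.987635, 291.979891) px
Planar DLT: solve 8×8 A·h = b for H (H[2,2]=1):
  H  [+665.14084 +70.29175 +303.28705]
  H  [-129.51838 +649.01292 +351.88889]
  H  [-0.16119 -0.07119 +1.00000]
B = K⁻¹H; ‖b₁‖=0.935320, ‖b₂‖=0.935320; λ = 2/(‖b₁‖+‖b₂‖) = 1.069152, sign → tz>0 ⇒ λ=+1.069152
r₁ = λ·B[:,0] = (+0.97519,-0.13895,-0.17233); r₂ = λ·B[:,1] = (+0.12745,+0.98892,-0.07611)
r₃ = r₁×r₂ = (+0.18100,+0.05226,+0.98209); SVD([r₁ r₂ r₃]) → R = UVᵀ:
  R  [+0.97519 +0.12745 +0.18100]
  R  [-0.13895 +0.98892 +0.05226]
  R  [-0.17233 -0.07611 +0.98209]
t = (-0.03896, +0.19035, +1.06915) m
tr R = 2.946203; θ = arccos((tr R − 1)/2) = 0.232464 rad = 13.319°
axis k = ((R−Rᵀ)₃₂, (R−Rᵀ)₁₃, (R−Rᵀ)₂₁) / (2 sinθ) = (-0.278601, +0.766864, -0.578188)
rvec = θ·k = (-0.064765, +0.178268, -0.134408)

rvec=(-0.0648, 0.1783, -0.1344) tvec=(-0.0390, 0.1903, 1.0692)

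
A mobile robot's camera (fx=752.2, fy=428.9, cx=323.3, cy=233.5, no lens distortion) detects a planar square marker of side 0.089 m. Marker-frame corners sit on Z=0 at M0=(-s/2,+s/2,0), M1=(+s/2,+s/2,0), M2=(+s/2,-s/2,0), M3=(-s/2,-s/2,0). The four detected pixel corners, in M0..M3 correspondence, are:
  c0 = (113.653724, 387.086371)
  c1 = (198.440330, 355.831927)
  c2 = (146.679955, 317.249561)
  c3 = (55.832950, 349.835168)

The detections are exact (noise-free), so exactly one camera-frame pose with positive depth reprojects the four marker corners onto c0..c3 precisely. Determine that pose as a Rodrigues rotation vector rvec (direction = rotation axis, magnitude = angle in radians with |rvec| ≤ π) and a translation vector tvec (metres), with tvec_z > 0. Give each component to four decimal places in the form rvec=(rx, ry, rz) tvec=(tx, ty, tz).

Intrinsics K: fx=752.2, fy=428.9, cx=323.3, cy=233.5
Marker side s = 0.089 m; corners in marker frame (Z=0):
  M0 = (-0.0445, +0.0445, 0)
  M1 = (+0.0445, +0.0445, 0)
  M2 = (+0.0445, -0.0445, 0)
  M3 = (-0.0445, -0.0445, 0)
Detected image corners:
  c0 = (113.653724, 387.086371) px
  c1 = (198.440330, 355.831927) px
  c2 = (146.679955, 317.249561) px
  c3 = (55.832950, 349.835168) px
Planar DLT: solve 8×8 A·h = b for H (H[2,2]=1):
  H  [+1007.47910 +701.53214 +129.79914]
  H  [-298.73037 +662.17447 +352.94551]
  H  [+0.16936 +0.66975 +1.00000]
B = K⁻¹H; ‖b₁‖=1.501658, ‖b₂‖=1.501658; λ = 2/(‖b₁‖+‖b₂‖) = 0.665931, sign → tz>0 ⇒ λ=+0.665931
r₁ = λ·B[:,0] = (+0.84346,-0.52522,+0.11278); r₂ = λ·B[:,1] = (+0.42938,+0.78531,+0.44601)
r₃ = r₁×r₂ = (-0.32282,-0.32776,+0.88790); SVD([r₁ r₂ r₃]) → R = UVᵀ:
  R  [+0.84346 +0.42938 -0.32282]
  R  [-0.52522 +0.78531 -0.32776]
  R  [+0.11278 +0.44601 +0.88790]
t = (-0.17131, +0.18546, +0.66593) m
tr R = 2.516665; θ = arccos((tr R − 1)/2) = 0.710045 rad = 40.683°
axis k = ((R−Rᵀ)₃₂, (R−Rᵀ)₁₃, (R−Rᵀ)₂₁) / (2 sinθ) = (+0.593501, -0.334117, -0.732204)
rvec = θ·k = (+0.421412, -0.237238, -0.519898)

rvec=(0.4214, -0.2372, -0.5199) tvec=(-0.1713, 0.1855, 0.6659)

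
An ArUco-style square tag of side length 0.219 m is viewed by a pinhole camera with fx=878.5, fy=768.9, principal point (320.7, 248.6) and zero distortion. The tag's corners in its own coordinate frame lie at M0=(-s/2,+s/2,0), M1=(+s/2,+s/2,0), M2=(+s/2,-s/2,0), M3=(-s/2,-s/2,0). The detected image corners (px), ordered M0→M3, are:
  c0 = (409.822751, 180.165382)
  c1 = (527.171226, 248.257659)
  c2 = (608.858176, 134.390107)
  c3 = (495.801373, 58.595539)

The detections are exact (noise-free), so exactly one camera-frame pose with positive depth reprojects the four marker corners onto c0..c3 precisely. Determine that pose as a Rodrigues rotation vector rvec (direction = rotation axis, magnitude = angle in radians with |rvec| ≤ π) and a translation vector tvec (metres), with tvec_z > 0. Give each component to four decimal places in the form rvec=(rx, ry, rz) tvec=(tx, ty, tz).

rvec=(0.1350, -0.3286, 0.5400) tvec=(0.2667, -0.1464, 1.2247)

Intrinsics K: fx=878.5, fy=768.9, cx=320.7, cy=248.6
Marker side s = 0.219 m; corners in marker frame (Z=0):
  M0 = (-0.1095, +0.1095, 0)
  M1 = (+0.1095, +0.1095, 0)
  M2 = (+0.1095, -0.1095, 0)
  M3 = (-0.1095, -0.1095, 0)
Detected image corners:
  c0 = (409.822751, 180.165382) px
  c1 = (527.171226, 248.257659) px
  c2 = (608.858176, 134.390107) px
  c3 = (495.801373, 58.595539) px
Planar DLT: solve 8×8 A·h = b for H (H[2,2]=1):
  H  [+668.35464 -365.78649 +512.02130]
  H  [+371.75086 +542.07826 +156.66119]
  H  [+0.27875 +0.03274 +1.00000]
B = K⁻¹H; ‖b₁‖=0.816551, ‖b₂‖=0.816551; λ = 2/(‖b₁‖+‖b₂‖) = 1.224664, sign → tz>0 ⇒ λ=+1.224664
r₁ = λ·B[:,0] = (+0.80709,+0.48173,+0.34138); r₂ = λ·B[:,1] = (-0.52456,+0.85043,+0.04010)
r₃ = r₁×r₂ = (-0.27100,-0.21144,+0.93907); SVD([r₁ r₂ r₃]) → R = UVᵀ:
  R  [+0.80709 -0.52456 -0.27100]
  R  [+0.48173 +0.85043 -0.21144]
  R  [+0.34138 +0.04010 +0.93907]
t = (+0.26671, -0.14644, +1.22466) m
tr R = 2.596589; θ = arccos((tr R − 1)/2) = 0.646338 rad = 37.032°
axis k = ((R−Rᵀ)₃₂, (R−Rᵀ)₁₃, (R−Rᵀ)₂₁) / (2 sinθ) = (+0.208825, -0.508398, +0.835418)
rvec = θ·k = (+0.134972, -0.328597, +0.539963)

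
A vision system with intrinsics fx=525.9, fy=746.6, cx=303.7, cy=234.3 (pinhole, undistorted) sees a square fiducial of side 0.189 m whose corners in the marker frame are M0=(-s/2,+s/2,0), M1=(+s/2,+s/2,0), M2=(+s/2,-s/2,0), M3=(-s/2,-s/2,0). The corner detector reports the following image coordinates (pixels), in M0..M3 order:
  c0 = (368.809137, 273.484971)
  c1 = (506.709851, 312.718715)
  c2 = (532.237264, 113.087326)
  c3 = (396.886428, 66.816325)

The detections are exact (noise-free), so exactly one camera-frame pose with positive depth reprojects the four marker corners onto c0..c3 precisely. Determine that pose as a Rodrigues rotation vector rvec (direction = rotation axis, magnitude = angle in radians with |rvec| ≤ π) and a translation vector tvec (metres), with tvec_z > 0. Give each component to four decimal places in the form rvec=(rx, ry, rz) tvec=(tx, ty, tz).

rvec=(-0.0277, -0.1372, 0.1983) tvec=(0.1922, -0.0391, 0.6793)

Intrinsics K: fx=525.9, fy=746.6, cx=303.7, cy=234.3
Marker side s = 0.189 m; corners in marker frame (Z=0):
  M0 = (-0.0945, +0.0945, 0)
  M1 = (+0.0945, +0.0945, 0)
  M2 = (+0.0945, -0.0945, 0)
  M3 = (-0.0945, -0.0945, 0)
Detected image corners:
  c0 = (368.809137, 273.484971) px
  c1 = (506.709851, 312.718715) px
  c2 = (532.237264, 113.087326) px
  c3 = (396.886428, 66.816325) px
Planar DLT: solve 8×8 A·h = b for H (H[2,2]=1):
  H  [+811.26525 -168.89246 +452.50216]
  H  [+263.84350 +1062.97354 +191.34388]
  H  [+0.19597 -0.06030 +1.00000]
B = K⁻¹H; ‖b₁‖=1.472051, ‖b₂‖=1.472051; λ = 2/(‖b₁‖+‖b₂‖) = 0.679324, sign → tz>0 ⇒ λ=+0.679324
r₁ = λ·B[:,0] = (+0.97106,+0.19829,+0.13313); r₂ = λ·B[:,1] = (-0.19451,+0.98005,-0.04096)
r₃ = r₁×r₂ = (-0.13860,+0.01388,+0.99025); SVD([r₁ r₂ r₃]) → R = UVᵀ:
  R  [+0.97106 -0.19451 -0.13860]
  R  [+0.19829 +0.98005 +0.01388]
  R  [+0.13313 -0.04096 +0.99025]
t = (+0.19221, -0.03909, +0.67932) m
tr R = 2.941357; θ = arccos((tr R − 1)/2) = 0.242759 rad = 13.909°
axis k = ((R−Rᵀ)₃₂, (R−Rᵀ)₁₃, (R−Rᵀ)₂₁) / (2 sinθ) = (-0.114088, -0.565198, +0.817028)
rvec = θ·k = (-0.027696, -0.137207, +0.198341)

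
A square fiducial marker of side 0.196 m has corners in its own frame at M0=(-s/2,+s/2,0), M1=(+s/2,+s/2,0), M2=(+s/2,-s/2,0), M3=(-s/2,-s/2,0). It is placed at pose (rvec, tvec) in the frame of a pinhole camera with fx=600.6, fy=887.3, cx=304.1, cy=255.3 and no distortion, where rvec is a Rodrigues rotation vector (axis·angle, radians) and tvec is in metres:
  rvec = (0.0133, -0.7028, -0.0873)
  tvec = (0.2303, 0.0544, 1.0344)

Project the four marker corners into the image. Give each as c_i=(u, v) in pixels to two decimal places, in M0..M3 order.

Intrinsics K: fx=600.6, fy=887.3, cx=304.1, cy=255.3
Marker side s = 0.196 m; corners in marker frame (Z=0):
  M0 = (-0.0980, +0.0980, 0)
  M1 = (+0.0980, +0.0980, 0)
  M2 = (+0.0980, -0.0980, 0)
  M3 = (-0.0980, -0.0980, 0)
rvec = (0.0133, -0.7028, -0.0873), |rvec| = θ = 0.70833 rad = 40.584°
Rodrigues: sinθ=0.65056, 1−cosθ=0.24055; R = I + sinθ·[k]× + (1−cosθ)·[k]×²:
    [+0.75954 +0.07570 -0.64604]
    [-0.08466 +0.99626 +0.01720]
    [+0.64493 +0.04163 +0.76311]
t = (0.2303, 0.0544, 1.0344) m
M0: Pc = R·M0+t = (+0.16328, +0.16033, +0.97528); u = 600.6·(+0.16328)/0.97528 + 304.1 = 404.6544, v = 887.3·(+0.16033)/0.97528 + 255.3 = 401.1676
M1: Pc = R·M1+t = (+0.31215, +0.14374, +1.10168); u = 600.6·(+0.31215)/1.10168 + 304.1 = 474.2752, v = 887.3·(+0.14374)/1.10168 + 255.3 = 371.0661
M2: Pc = R·M2+t = (+0.29732, -0.05153, +1.09352); u = 600.6·(+0.29732)/1.09352 + 304.1 = 467.3960, v = 887.3·(-0.05153)/1.09352 + 255.3 = 213.4874
M3: Pc = R·M3+t = (+0.14845, -0.03494, +0.96712); u = 600.6·(+0.14845)/0.96712 + 304.1 = 396.2886, v = 887.3·(-0.03494)/0.96712 + 255.3 = 223.2467

c0=(404.65, 401.17) c1=(474.28, 371.07) c2=(467.40, 213.49) c3=(396.29, 223.25)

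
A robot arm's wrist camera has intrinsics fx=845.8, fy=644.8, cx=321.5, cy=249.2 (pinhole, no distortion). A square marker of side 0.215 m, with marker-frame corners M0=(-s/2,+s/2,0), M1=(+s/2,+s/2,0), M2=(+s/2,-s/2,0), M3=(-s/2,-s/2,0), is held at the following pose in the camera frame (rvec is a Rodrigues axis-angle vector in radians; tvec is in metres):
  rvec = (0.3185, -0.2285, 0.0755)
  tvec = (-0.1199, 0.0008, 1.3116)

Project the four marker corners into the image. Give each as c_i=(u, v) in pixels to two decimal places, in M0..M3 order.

c0=(170.09, 297.40) c1=(304.68, 299.43) c2=(319.09, 201.26) c3=(178.13, 195.18)

Intrinsics K: fx=845.8, fy=644.8, cx=321.5, cy=249.2
Marker side s = 0.215 m; corners in marker frame (Z=0):
  M0 = (-0.1075, +0.1075, 0)
  M1 = (+0.1075, +0.1075, 0)
  M2 = (+0.1075, -0.1075, 0)
  M3 = (-0.1075, -0.1075, 0)
rvec = (0.3185, -0.2285, 0.0755), |rvec| = θ = 0.39919 rad = 22.872°
Rodrigues: sinθ=0.38867, 1−cosθ=0.07862; R = I + sinθ·[k]× + (1−cosθ)·[k]×²:
    [+0.97143 -0.10942 -0.21061]
    [+0.03760 +0.94714 -0.31862]
    [+0.23434 +0.30160 +0.92419]
t = (-0.1199, 0.0008, 1.3116) m
M0: Pc = R·M0+t = (-0.23609, +0.09857, +1.31883); u = 845.8·(-0.23609)/1.31883 + 321.5 = 170.0888, v = 644.8·(+0.09857)/1.31883 + 249.2 = 297.3951
M1: Pc = R·M1+t = (-0.02723, +0.10666, +1.36921); u = 845.8·(-0.02723)/1.36921 + 321.5 = 304.6767, v = 644.8·(+0.10666)/1.36921 + 249.2 = 299.4288
M2: Pc = R·M2+t = (-0.00371, -0.09697, +1.30437); u = 845.8·(-0.00371)/1.30437 + 321.5 = 319.0948, v = 644.8·(-0.09697)/1.30437 + 249.2 = 201.2616
M3: Pc = R·M3+t = (-0.21257, -0.10506, +1.25399); u = 845.8·(-0.21257)/1.25399 + 321.5 = 178.1267, v = 644.8·(-0.10506)/1.25399 + 249.2 = 195.1784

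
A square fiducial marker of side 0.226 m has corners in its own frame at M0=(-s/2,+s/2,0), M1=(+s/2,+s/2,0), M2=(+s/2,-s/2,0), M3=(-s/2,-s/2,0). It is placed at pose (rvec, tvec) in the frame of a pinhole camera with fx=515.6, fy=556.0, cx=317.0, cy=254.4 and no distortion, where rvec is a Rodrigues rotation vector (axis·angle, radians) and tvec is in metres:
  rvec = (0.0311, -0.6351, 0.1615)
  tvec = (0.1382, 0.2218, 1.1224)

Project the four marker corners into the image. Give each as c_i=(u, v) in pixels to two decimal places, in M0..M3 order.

c0=(331.96, 422.00) c1=(408.10, 417.97) c2=(423.36, 313.26) c3=(349.49, 304.01)

Intrinsics K: fx=515.6, fy=556.0, cx=317.0, cy=254.4
Marker side s = 0.226 m; corners in marker frame (Z=0):
  M0 = (-0.1130, +0.1130, 0)
  M1 = (+0.1130, +0.1130, 0)
  M2 = (+0.1130, -0.1130, 0)
  M3 = (-0.1130, -0.1130, 0)
rvec = (0.0311, -0.6351, 0.1615), |rvec| = θ = 0.65605 rad = 37.589°
Rodrigues: sinθ=0.60999, 1−cosθ=0.20759; R = I + sinθ·[k]× + (1−cosθ)·[k]×²:
    [+0.79287 -0.15969 -0.58809]
    [+0.14064 +0.98695 -0.07839]
    [+0.59293 -0.02055 +0.80499]
t = (0.1382, 0.2218, 1.1224) m
M0: Pc = R·M0+t = (+0.03056, +0.31743, +1.05308); u = 515.6·(+0.03056)/1.05308 + 317.0 = 331.9628, v = 556.0·(+0.31743)/1.05308 + 254.4 = 421.9979
M1: Pc = R·M1+t = (+0.20975, +0.34922, +1.18708); u = 515.6·(+0.20975)/1.18708 + 317.0 = 408.1035, v = 556.0·(+0.34922)/1.18708 + 254.4 = 417.9653
M2: Pc = R·M2+t = (+0.24584, +0.12617, +1.19172); u = 515.6·(+0.24584)/1.19172 + 317.0 = 423.3626, v = 556.0·(+0.12617)/1.19172 + 254.4 = 313.2629
M3: Pc = R·M3+t = (+0.06665, +0.09438, +1.05772); u = 515.6·(+0.06665)/1.05772 + 317.0 = 349.4894, v = 556.0·(+0.09438)/1.05772 + 254.4 = 304.0130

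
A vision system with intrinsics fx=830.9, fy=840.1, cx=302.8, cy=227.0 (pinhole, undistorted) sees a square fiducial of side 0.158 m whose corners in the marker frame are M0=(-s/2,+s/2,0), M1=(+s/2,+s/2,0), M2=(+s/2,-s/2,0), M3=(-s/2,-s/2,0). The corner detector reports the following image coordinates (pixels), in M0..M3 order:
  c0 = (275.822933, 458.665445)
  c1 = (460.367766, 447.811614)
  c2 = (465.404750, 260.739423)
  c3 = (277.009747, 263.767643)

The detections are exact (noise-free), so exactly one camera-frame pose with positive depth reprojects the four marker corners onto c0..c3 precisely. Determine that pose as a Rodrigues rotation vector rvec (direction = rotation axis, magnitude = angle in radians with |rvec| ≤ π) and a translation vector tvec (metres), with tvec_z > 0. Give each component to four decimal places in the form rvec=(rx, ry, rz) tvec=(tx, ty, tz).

Intrinsics K: fx=830.9, fy=840.1, cx=302.8, cy=227.0
Marker side s = 0.158 m; corners in marker frame (Z=0):
  M0 = (-0.0790, +0.0790, 0)
  M1 = (+0.0790, +0.0790, 0)
  M2 = (+0.0790, -0.0790, 0)
  M3 = (-0.0790, -0.0790, 0)
Detected image corners:
  c0 = (275.822933, 458.665445) px
  c1 = (460.367766, 447.811614) px
  c2 = (465.404750, 260.739423) px
  c3 = (277.009747, 263.767643) px
Planar DLT: solve 8×8 A·h = b for H (H[2,2]=1):
  H  [+1277.73788 +29.98677 +371.58101]
  H  [+50.33781 +1256.57722 +358.69270]
  H  [+0.26425 +0.13509 +1.00000]
B = K⁻¹H; ‖b₁‖=1.465543, ‖b₂‖=1.465543; λ = 2/(‖b₁‖+‖b₂‖) = 0.682341, sign → tz>0 ⇒ λ=+0.682341
r₁ = λ·B[:,0] = (+0.98358,-0.00783,+0.18031); r₂ = λ·B[:,1] = (-0.00897,+0.99570,+0.09218)
r₃ = r₁×r₂ = (-0.18025,-0.09228,+0.97928); SVD([r₁ r₂ r₃]) → R = UVᵀ:
  R  [+0.98358 -0.00897 -0.18025]
  R  [-0.00783 +0.99570 -0.09228]
  R  [+0.18031 +0.09218 +0.97928]
t = (+0.05648, +0.10696, +0.68234) m
tr R = 2.958564; θ = arccos((tr R − 1)/2) = 0.203912 rad = 11.683°
axis k = ((R−Rᵀ)₃₂, (R−Rᵀ)₁₃, (R−Rᵀ)₂₁) / (2 sinθ) = (+0.455451, -0.890256, +0.002795)
rvec = θ·k = (+0.092872, -0.181534, +0.000570)

rvec=(0.0929, -0.1815, 0.0006) tvec=(0.0565, 0.1070, 0.6823)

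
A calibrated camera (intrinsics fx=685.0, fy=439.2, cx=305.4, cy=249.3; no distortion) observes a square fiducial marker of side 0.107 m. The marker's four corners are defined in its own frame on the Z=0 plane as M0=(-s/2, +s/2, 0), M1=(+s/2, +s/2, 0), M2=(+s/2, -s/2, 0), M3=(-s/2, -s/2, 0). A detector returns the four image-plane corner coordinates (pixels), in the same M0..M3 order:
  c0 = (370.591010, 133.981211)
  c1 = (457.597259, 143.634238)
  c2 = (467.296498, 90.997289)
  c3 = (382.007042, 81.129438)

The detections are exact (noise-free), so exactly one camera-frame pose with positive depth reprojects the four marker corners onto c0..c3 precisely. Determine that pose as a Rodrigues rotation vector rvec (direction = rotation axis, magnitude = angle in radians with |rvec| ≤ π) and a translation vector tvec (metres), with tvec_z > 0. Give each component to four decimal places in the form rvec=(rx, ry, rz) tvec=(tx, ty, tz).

Intrinsics K: fx=685.0, fy=439.2, cx=305.4, cy=249.3
Marker side s = 0.107 m; corners in marker frame (Z=0):
  M0 = (-0.0535, +0.0535, 0)
  M1 = (+0.0535, +0.0535, 0)
  M2 = (+0.0535, -0.0535, 0)
  M3 = (-0.0535, -0.0535, 0)
Detected image corners:
  c0 = (370.591010, 133.981211) px
  c1 = (457.597259, 143.634238) px
  c2 = (467.296498, 90.997289) px
  c3 = (382.007042, 81.129438) px
Planar DLT: solve 8×8 A·h = b for H (H[2,2]=1):
  H  [+834.78656 -173.10104 +419.58653]
  H  [+99.20271 +472.97059 +112.20355]
  H  [+0.07092 -0.17756 +1.00000]
B = K⁻¹H; ‖b₁‖=1.203563, ‖b₂‖=1.203562; λ = 2/(‖b₁‖+‖b₂‖) = 0.830867, sign → tz>0 ⇒ λ=+0.830867
r₁ = λ·B[:,0] = (+0.98628,+0.15422,+0.05893); r₂ = λ·B[:,1] = (-0.14419,+0.97849,-0.14752)
r₃ = r₁×r₂ = (-0.08041,+0.13700,+0.98730); SVD([r₁ r₂ r₃]) → R = UVᵀ:
  R  [+0.98628 -0.14419 -0.08041]
  R  [+0.15422 +0.97849 +0.13700]
  R  [+0.05893 -0.14752 +0.98730]
t = (+0.13850, -0.25936, +0.83087) m
tr R = 2.952071; θ = arccos((tr R − 1)/2) = 0.219367 rad = 12.569°
axis k = ((R−Rᵀ)₃₂, (R−Rᵀ)₁₃, (R−Rᵀ)₂₁) / (2 sinθ) = (-0.653752, -0.320150, +0.685647)
rvec = θ·k = (-0.143412, -0.070230, +0.150409)

rvec=(-0.1434, -0.0702, 0.1504) tvec=(0.1385, -0.2594, 0.8309)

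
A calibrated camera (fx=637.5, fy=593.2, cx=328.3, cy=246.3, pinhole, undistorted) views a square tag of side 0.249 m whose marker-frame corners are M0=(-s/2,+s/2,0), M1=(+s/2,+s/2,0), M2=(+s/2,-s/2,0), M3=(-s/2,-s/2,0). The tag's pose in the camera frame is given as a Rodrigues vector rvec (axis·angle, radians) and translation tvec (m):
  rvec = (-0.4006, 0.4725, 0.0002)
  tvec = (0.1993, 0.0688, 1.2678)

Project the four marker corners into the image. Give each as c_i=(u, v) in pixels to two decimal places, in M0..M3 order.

Intrinsics K: fx=637.5, fy=593.2, cx=328.3, cy=246.3
Marker side s = 0.249 m; corners in marker frame (Z=0):
  M0 = (-0.1245, +0.1245, 0)
  M1 = (+0.1245, +0.1245, 0)
  M2 = (+0.1245, -0.1245, 0)
  M3 = (-0.1245, -0.1245, 0)
rvec = (-0.4006, 0.4725, 0.0002), |rvec| = θ = 0.61946 rad = 35.493°
Rodrigues: sinθ=0.58060, 1−cosθ=0.18581; R = I + sinθ·[k]× + (1−cosθ)·[k]×²:
    [+0.89190 -0.09184 +0.44282]
    [-0.09147 +0.92229 +0.37551]
    [-0.44289 -0.37542 +0.81419]
t = (0.1993, 0.0688, 1.2678) m
M0: Pc = R·M0+t = (+0.07682, +0.19501, +1.27620); u = 637.5·(+0.07682)/1.27620 + 328.3 = 366.6762, v = 593.2·(+0.19501)/1.27620 + 246.3 = 336.9454
M1: Pc = R·M1+t = (+0.29891, +0.17224, +1.16592); u = 637.5·(+0.29891)/1.16592 + 328.3 = 491.7359, v = 593.2·(+0.17224)/1.16592 + 246.3 = 333.9317
M2: Pc = R·M2+t = (+0.32178, -0.05741, +1.25940); u = 637.5·(+0.32178)/1.25940 + 328.3 = 491.1806, v = 593.2·(-0.05741)/1.25940 + 246.3 = 219.2574
M3: Pc = R·M3+t = (+0.09969, -0.03464, +1.36968); u = 637.5·(+0.09969)/1.36968 + 328.3 = 374.7009, v = 593.2·(-0.03464)/1.36968 + 246.3 = 231.2985

c0=(366.68, 336.95) c1=(491.74, 333.93) c2=(491.18, 219.26) c3=(374.70, 231.30)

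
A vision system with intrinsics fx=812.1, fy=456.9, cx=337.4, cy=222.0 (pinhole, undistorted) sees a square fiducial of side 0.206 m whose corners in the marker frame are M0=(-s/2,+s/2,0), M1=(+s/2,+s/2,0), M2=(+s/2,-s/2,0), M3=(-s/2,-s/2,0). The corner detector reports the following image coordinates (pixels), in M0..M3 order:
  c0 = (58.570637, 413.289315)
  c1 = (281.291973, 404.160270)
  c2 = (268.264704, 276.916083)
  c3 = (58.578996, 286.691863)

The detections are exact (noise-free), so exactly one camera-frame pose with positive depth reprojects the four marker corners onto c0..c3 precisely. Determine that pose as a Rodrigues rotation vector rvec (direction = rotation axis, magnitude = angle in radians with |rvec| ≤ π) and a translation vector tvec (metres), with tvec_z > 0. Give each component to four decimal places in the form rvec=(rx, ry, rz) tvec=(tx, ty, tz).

Intrinsics K: fx=812.1, fy=456.9, cx=337.4, cy=222.0
Marker side s = 0.206 m; corners in marker frame (Z=0):
  M0 = (-0.1030, +0.1030, 0)
  M1 = (+0.1030, +0.1030, 0)
  M2 = (+0.1030, -0.1030, 0)
  M3 = (-0.1030, -0.1030, 0)
Detected image corners:
  c0 = (58.570637, 413.289315) px
  c1 = (281.291973, 404.160270) px
  c2 = (268.264704, 276.916083) px
  c3 = (58.578996, 286.691863) px
Planar DLT: solve 8×8 A·h = b for H (H[2,2]=1):
  H  [+1040.84367 -17.10292 +166.06196]
  H  [-61.96303 +515.54156 +343.38300]
  H  [-0.04643 -0.29129 +1.00000]
B = K⁻¹H; ‖b₁‖=1.306688, ‖b₂‖=1.306688; λ = 2/(‖b₁‖+‖b₂‖) = 0.765294, sign → tz>0 ⇒ λ=+0.765294
r₁ = λ·B[:,0] = (+0.99562,-0.08652,-0.03553); r₂ = λ·B[:,1] = (+0.07650,+0.97183,-0.22292)
r₃ = r₁×r₂ = (+0.05382,+0.21923,+0.97419); SVD([r₁ r₂ r₃]) → R = UVᵀ:
  R  [+0.99562 +0.07650 +0.05382]
  R  [-0.08652 +0.97183 +0.21923]
  R  [-0.03553 -0.22292 +0.97419]
t = (-0.16146, +0.20331, +0.76529) m
tr R = 2.941635; θ = arccos((tr R − 1)/2) = 0.242180 rad = 13.876°
axis k = ((R−Rᵀ)₃₂, (R−Rᵀ)₁₃, (R−Rᵀ)₂₁) / (2 sinθ) = (-0.921833, +0.186288, -0.339883)
rvec = θ·k = (-0.223249, +0.045115, -0.082313)

rvec=(-0.2232, 0.0451, -0.0823) tvec=(-0.1615, 0.2033, 0.7653)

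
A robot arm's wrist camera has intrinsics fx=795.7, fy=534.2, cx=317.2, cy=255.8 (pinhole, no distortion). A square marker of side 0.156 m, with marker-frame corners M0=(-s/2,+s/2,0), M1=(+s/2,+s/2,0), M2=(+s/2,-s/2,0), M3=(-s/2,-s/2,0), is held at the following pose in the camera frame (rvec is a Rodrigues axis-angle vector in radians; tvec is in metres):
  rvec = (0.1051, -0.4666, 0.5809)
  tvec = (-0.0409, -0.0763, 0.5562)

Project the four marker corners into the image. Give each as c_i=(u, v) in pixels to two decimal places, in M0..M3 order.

c0=(100.36, 203.65) c1=(281.36, 281.26) c2=(396.79, 164.09) c3=(233.19, 71.44)

Intrinsics K: fx=795.7, fy=534.2, cx=317.2, cy=255.8
Marker side s = 0.156 m; corners in marker frame (Z=0):
  M0 = (-0.0780, +0.0780, 0)
  M1 = (+0.0780, +0.0780, 0)
  M2 = (+0.0780, -0.0780, 0)
  M3 = (-0.0780, -0.0780, 0)
rvec = (0.1051, -0.4666, 0.5809), |rvec| = θ = 0.75247 rad = 43.113°
Rodrigues: sinθ=0.68344, 1−cosθ=0.26999; R = I + sinθ·[k]× + (1−cosθ)·[k]×²:
    [+0.73527 -0.55100 -0.39469]
    [+0.50423 +0.83382 -0.22471]
    [+0.45291 -0.03379 +0.89092]
t = (-0.0409, -0.0763, 0.5562) m
M0: Pc = R·M0+t = (-0.14123, -0.05059, +0.51824); u = 795.7·(-0.14123)/0.51824 + 317.2 = 100.3574, v = 534.2·(-0.05059)/0.51824 + 255.8 = 203.6500
M1: Pc = R·M1+t = (-0.02653, +0.02807, +0.58889); u = 795.7·(-0.02653)/0.58889 + 317.2 = 281.3578, v = 534.2·(+0.02807)/0.58889 + 255.8 = 281.2613
M2: Pc = R·M2+t = (+0.05943, -0.10201, +0.59416); u = 795.7·(+0.05943)/0.59416 + 317.2 = 396.7871, v = 534.2·(-0.10201)/0.59416 + 255.8 = 164.0863
M3: Pc = R·M3+t = (-0.05527, -0.18067, +0.52351); u = 795.7·(-0.05527)/0.52351 + 317.2 = 233.1878, v = 534.2·(-0.18067)/0.52351 + 255.8 = 71.4423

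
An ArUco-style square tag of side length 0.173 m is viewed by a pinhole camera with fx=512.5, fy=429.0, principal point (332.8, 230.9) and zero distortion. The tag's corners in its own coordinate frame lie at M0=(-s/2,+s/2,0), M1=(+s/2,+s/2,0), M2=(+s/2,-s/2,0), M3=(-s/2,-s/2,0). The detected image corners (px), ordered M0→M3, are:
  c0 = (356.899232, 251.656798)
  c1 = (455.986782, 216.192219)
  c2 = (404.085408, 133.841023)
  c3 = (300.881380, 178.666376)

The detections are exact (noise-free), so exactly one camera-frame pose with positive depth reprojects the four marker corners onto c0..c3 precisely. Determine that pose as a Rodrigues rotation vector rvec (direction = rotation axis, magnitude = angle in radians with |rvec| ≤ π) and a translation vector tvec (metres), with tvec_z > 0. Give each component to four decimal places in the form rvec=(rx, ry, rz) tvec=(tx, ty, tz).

Intrinsics K: fx=512.5, fy=429.0, cx=332.8, cy=230.9
Marker side s = 0.173 m; corners in marker frame (Z=0):
  M0 = (-0.0865, +0.0865, 0)
  M1 = (+0.0865, +0.0865, 0)
  M2 = (+0.0865, -0.0865, 0)
  M3 = (-0.0865, -0.0865, 0)
Detected image corners:
  c0 = (356.899232, 251.656798) px
  c1 = (455.986782, 216.192219) px
  c2 = (404.085408, 133.841023) px
  c3 = (300.881380, 178.666376) px
Planar DLT: solve 8×8 A·h = b for H (H[2,2]=1):
  H  [+413.12251 +492.88838 +378.60156]
  H  [-318.87630 +540.71765 +197.46982]
  H  [-0.45076 +0.47572 +1.00000]
B = K⁻¹H; ‖b₁‖=1.288888, ‖b₂‖=1.288888; λ = 2/(‖b₁‖+‖b₂‖) = 0.775863, sign → tz>0 ⇒ λ=+0.775863
r₁ = λ·B[:,0] = (+0.85252,-0.38847,-0.34973); r₂ = λ·B[:,1] = (+0.50650,+0.77925,+0.36910)
r₃ = r₁×r₂ = (+0.12914,-0.49179,+0.86108); SVD([r₁ r₂ r₃]) → R = UVᵀ:
  R  [+0.85252 +0.50650 +0.12914]
  R  [-0.38847 +0.77925 -0.49179]
  R  [-0.34973 +0.36910 +0.86108]
t = (+0.06934, -0.06046, +0.77586) m
tr R = 2.492849; θ = arccos((tr R − 1)/2) = 0.728124 rad = 41.718°
axis k = ((R−Rᵀ)₃₂, (R−Rᵀ)₁₃, (R−Rᵀ)₂₁) / (2 sinθ) = (+0.646828, +0.359796, -0.672429)
rvec = θ·k = (+0.470971, +0.261976, -0.489611)

rvec=(0.4710, 0.2620, -0.4896) tvec=(0.0693, -0.0605, 0.7759)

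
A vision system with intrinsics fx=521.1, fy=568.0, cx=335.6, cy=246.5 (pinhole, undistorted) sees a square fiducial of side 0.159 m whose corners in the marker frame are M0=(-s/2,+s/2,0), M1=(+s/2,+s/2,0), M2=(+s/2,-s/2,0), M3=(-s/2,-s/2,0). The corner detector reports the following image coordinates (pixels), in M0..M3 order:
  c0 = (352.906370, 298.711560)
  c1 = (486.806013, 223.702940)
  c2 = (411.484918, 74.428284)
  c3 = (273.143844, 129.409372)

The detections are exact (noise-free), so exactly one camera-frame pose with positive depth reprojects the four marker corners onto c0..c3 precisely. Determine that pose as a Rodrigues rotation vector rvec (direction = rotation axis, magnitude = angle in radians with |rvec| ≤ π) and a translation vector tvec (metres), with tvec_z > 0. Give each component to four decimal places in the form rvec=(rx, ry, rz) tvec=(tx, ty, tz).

Intrinsics K: fx=521.1, fy=568.0, cx=335.6, cy=246.5
Marker side s = 0.159 m; corners in marker frame (Z=0):
  M0 = (-0.0795, +0.0795, 0)
  M1 = (+0.0795, +0.0795, 0)
  M2 = (+0.0795, -0.0795, 0)
  M3 = (-0.0795, -0.0795, 0)
Detected image corners:
  c0 = (352.906370, 298.711560) px
  c1 = (486.806013, 223.702940) px
  c2 = (411.484918, 74.428284) px
  c3 = (273.143844, 129.409372) px
Planar DLT: solve 8×8 A·h = b for H (H[2,2]=1):
  H  [+1126.72883 +411.06185 +384.31123]
  H  [-278.94544 +962.13086 +178.46986]
  H  [+0.70957 -0.19900 +1.00000]
B = K⁻¹H; ‖b₁‖=2.012405, ‖b₂‖=2.012405; λ = 2/(‖b₁‖+‖b₂‖) = 0.496918, sign → tz>0 ⇒ λ=+0.496918
r₁ = λ·B[:,0] = (+0.84736,-0.39706,+0.35260); r₂ = λ·B[:,1] = (+0.45567,+0.88464,-0.09888)
r₃ = r₁×r₂ = (-0.27266,+0.24446,+0.93054); SVD([r₁ r₂ r₃]) → R = UVᵀ:
  R  [+0.84736 +0.45567 -0.27266]
  R  [-0.39706 +0.88464 +0.24446]
  R  [+0.35260 -0.09888 +0.93054]
t = (+0.04645, -0.05952, +0.49692) m
tr R = 2.662538; θ = arccos((tr R − 1)/2) = 0.589410 rad = 33.771°
axis k = ((R−Rᵀ)₃₂, (R−Rᵀ)₁₃, (R−Rᵀ)₂₁) / (2 sinθ) = (-0.308834, -0.562409, -0.767019)
rvec = θ·k = (-0.182030, -0.331489, -0.452088)

rvec=(-0.1820, -0.3315, -0.4521) tvec=(0.0465, -0.0595, 0.4969)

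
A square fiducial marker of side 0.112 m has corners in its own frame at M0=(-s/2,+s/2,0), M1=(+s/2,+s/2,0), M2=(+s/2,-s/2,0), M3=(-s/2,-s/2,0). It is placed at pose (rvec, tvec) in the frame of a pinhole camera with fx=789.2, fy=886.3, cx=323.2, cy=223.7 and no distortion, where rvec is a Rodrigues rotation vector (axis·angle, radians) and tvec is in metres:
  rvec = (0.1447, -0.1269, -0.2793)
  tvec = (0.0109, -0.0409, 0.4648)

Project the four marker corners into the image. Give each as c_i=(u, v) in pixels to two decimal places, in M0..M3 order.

c0=(276.55, 277.13) c1=(453.41, 217.24) c2=(407.73, 12.53) c3=(222.67, 69.48)

Intrinsics K: fx=789.2, fy=886.3, cx=323.2, cy=223.7
Marker side s = 0.112 m; corners in marker frame (Z=0):
  M0 = (-0.0560, +0.0560, 0)
  M1 = (+0.0560, +0.0560, 0)
  M2 = (+0.0560, -0.0560, 0)
  M3 = (-0.0560, -0.0560, 0)
rvec = (0.1447, -0.1269, -0.2793), |rvec| = θ = 0.33919 rad = 19.434°
Rodrigues: sinθ=0.33272, 1−cosθ=0.05698; R = I + sinθ·[k]× + (1−cosθ)·[k]×²:
    [+0.95339 +0.26488 -0.14450]
    [-0.28307 +0.95100 -0.12439]
    [+0.10447 +0.15949 +0.98166]
t = (0.0109, -0.0409, 0.4648) m
M0: Pc = R·M0+t = (-0.02766, +0.02821, +0.46788); u = 789.2·(-0.02766)/0.46788 + 323.2 = 276.5501, v = 886.3·(+0.02821)/0.46788 + 223.7 = 277.1336
M1: Pc = R·M1+t = (+0.07912, -0.00350, +0.47958); u = 789.2·(+0.07912)/0.47958 + 323.2 = 453.4055, v = 886.3·(-0.00350)/0.47958 + 223.7 = 217.2394
M2: Pc = R·M2+t = (+0.04946, -0.11001, +0.46172); u = 789.2·(+0.04946)/0.46172 + 323.2 = 407.7346, v = 886.3·(-0.11001)/0.46172 + 223.7 = 12.5325
M3: Pc = R·M3+t = (-0.05732, -0.07830, +0.45002); u = 789.2·(-0.05732)/0.45002 + 323.2 = 222.6716, v = 886.3·(-0.07830)/0.45002 + 223.7 = 69.4820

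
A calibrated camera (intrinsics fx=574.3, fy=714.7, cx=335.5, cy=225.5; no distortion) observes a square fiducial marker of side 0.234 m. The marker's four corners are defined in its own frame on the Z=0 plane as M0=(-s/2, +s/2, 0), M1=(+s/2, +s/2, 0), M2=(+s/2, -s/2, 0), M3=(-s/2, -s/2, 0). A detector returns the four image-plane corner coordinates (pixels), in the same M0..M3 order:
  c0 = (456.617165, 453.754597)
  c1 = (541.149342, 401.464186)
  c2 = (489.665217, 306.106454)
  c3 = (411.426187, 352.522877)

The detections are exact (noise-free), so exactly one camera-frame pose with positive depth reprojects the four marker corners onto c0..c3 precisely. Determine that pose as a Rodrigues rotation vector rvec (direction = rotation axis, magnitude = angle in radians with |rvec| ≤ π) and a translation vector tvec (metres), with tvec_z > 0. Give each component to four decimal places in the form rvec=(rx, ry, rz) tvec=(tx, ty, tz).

rvec=(-0.5886, 0.0253, -0.4397) tvec=(0.3522, 0.3078, 1.4603)

Intrinsics K: fx=574.3, fy=714.7, cx=335.5, cy=225.5
Marker side s = 0.234 m; corners in marker frame (Z=0):
  M0 = (-0.1170, +0.1170, 0)
  M1 = (+0.1170, +0.1170, 0)
  M2 = (+0.1170, -0.1170, 0)
  M3 = (-0.1170, -0.1170, 0)
Detected image corners:
  c0 = (456.617165, 453.754597) px
  c1 = (541.149342, 401.464186) px
  c2 = (489.665217, 306.106454) px
  c3 = (411.426187, 352.522877) px
Planar DLT: solve 8×8 A·h = b for H (H[2,2]=1):
  H  [+379.93115 +30.38050 +473.99241]
  H  [-184.28595 +279.40915 +376.12755]
  H  [+0.06891 -0.37138 +1.00000]
B = K⁻¹H; ‖b₁‖=0.684786, ‖b₂‖=0.684786; λ = 2/(‖b₁‖+‖b₂‖) = 1.460310, sign → tz>0 ⇒ λ=+1.460310
r₁ = λ·B[:,0] = (+0.90729,-0.40829,+0.10063); r₂ = λ·B[:,1] = (+0.39407,+0.74202,-0.54233)
r₃ = r₁×r₂ = (+0.14676,+0.53170,+0.83412); SVD([r₁ r₂ r₃]) → R = UVᵀ:
  R  [+0.90729 +0.39407 +0.14676]
  R  [-0.40829 +0.74202 +0.53170]
  R  [+0.10063 -0.54233 +0.83412]
t = (+0.35215, +0.30777, +1.46031) m
tr R = 2.483421; θ = arccos((tr R − 1)/2) = 0.735179 rad = 42.123°
axis k = ((R−Rᵀ)₃₂, (R−Rᵀ)₁₃, (R−Rᵀ)₂₁) / (2 sinθ) = (-0.800655, +0.034384, -0.598138)
rvec = θ·k = (-0.588625, +0.025278, -0.439738)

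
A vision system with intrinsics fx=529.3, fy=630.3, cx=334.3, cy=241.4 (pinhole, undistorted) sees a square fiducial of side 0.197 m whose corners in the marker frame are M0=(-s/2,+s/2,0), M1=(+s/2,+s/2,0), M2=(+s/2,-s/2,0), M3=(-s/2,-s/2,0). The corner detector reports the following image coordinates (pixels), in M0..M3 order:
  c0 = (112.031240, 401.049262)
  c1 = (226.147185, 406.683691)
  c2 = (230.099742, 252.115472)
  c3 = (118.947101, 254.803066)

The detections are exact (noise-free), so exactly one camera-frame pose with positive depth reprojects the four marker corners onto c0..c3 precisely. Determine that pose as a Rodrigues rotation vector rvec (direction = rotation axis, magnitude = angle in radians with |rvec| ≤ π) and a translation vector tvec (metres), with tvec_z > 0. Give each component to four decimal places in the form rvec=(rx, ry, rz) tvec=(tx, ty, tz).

rvec=(-0.1231, 0.2363, -0.0084) tvec=(-0.2584, 0.1140, 0.8340)

Intrinsics K: fx=529.3, fy=630.3, cx=334.3, cy=241.4
Marker side s = 0.197 m; corners in marker frame (Z=0):
  M0 = (-0.0985, +0.0985, 0)
  M1 = (+0.0985, +0.0985, 0)
  M2 = (+0.0985, -0.0985, 0)
  M3 = (-0.0985, -0.0985, 0)
Detected image corners:
  c0 = (112.031240, 401.049262) px
  c1 = (226.147185, 406.683691) px
  c2 = (230.099742, 252.115472) px
  c3 = (118.947101, 254.803066) px
Planar DLT: solve 8×8 A·h = b for H (H[2,2]=1):
  H  [+523.63223 -53.05246 +170.29564]
  H  [-84.66237 +714.58380 +327.55347]
  H  [-0.27942 -0.14703 +1.00000]
B = K⁻¹H; ‖b₁‖=1.199102, ‖b₂‖=1.199102; λ = 2/(‖b₁‖+‖b₂‖) = 0.833957, sign → tz>0 ⇒ λ=+0.833957
r₁ = λ·B[:,0] = (+0.97220,-0.02277,-0.23303); r₂ = λ·B[:,1] = (-0.00615,+0.99244,-0.12262)
r₃ = r₁×r₂ = (+0.23406,+0.12064,+0.96471); SVD([r₁ r₂ r₃]) → R = UVᵀ:
  R  [+0.97220 -0.00615 +0.23406]
  R  [-0.02277 +0.99244 +0.12064]
  R  [-0.23303 -0.12262 +0.96471]
t = (-0.25840, +0.11399, +0.83396) m
tr R = 2.929348; θ = arccos((tr R − 1)/2) = 0.266593 rad = 15.275°
axis k = ((R−Rᵀ)₃₂, (R−Rᵀ)₁₃, (R−Rᵀ)₂₁) / (2 sinθ) = (-0.461682, +0.886484, -0.031553)
rvec = θ·k = (-0.123081, +0.236330, -0.008412)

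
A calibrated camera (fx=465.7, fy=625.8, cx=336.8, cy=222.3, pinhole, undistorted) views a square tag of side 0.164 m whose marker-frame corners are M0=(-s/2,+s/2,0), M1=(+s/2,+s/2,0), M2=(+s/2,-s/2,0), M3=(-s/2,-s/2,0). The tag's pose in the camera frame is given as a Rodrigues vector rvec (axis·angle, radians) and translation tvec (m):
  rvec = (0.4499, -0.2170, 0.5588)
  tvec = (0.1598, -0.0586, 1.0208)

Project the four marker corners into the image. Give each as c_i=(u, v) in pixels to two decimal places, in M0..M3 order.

c0=(357.90, 201.17) c1=(415.72, 246.21) c2=(461.78, 171.50) c3=(403.00, 119.75)

Intrinsics K: fx=465.7, fy=625.8, cx=336.8, cy=222.3
Marker side s = 0.164 m; corners in marker frame (Z=0):
  M0 = (-0.0820, +0.0820, 0)
  M1 = (+0.0820, +0.0820, 0)
  M2 = (+0.0820, -0.0820, 0)
  M3 = (-0.0820, -0.0820, 0)
rvec = (0.4499, -0.2170, 0.5588), |rvec| = θ = 0.74950 rad = 42.943°
Rodrigues: sinθ=0.68128, 1−cosθ=0.26797; R = I + sinθ·[k]× + (1−cosθ)·[k]×²:
    [+0.82858 -0.55450 -0.07732]
    [+0.46136 +0.75449 -0.46679]
    [+0.31717 +0.35110 +0.88098]
t = (0.1598, -0.0586, 1.0208) m
M0: Pc = R·M0+t = (+0.04639, -0.03456, +1.02358); u = 465.7·(+0.04639)/1.02358 + 336.8 = 357.9047, v = 625.8·(-0.03456)/1.02358 + 222.3 = 201.1685
M1: Pc = R·M1+t = (+0.18227, +0.04110, +1.07560); u = 465.7·(+0.18227)/1.07560 + 336.8 = 415.7191, v = 625.8·(+0.04110)/1.07560 + 222.3 = 246.2124
M2: Pc = R·M2+t = (+0.27321, -0.08264, +1.01802); u = 465.7·(+0.27321)/1.01802 + 336.8 = 461.7833, v = 625.8·(-0.08264)/1.01802 + 222.3 = 171.5013
M3: Pc = R·M3+t = (+0.13733, -0.15830, +0.96600); u = 465.7·(+0.13733)/0.96600 + 336.8 = 403.0033, v = 625.8·(-0.15830)/0.96600 + 222.3 = 119.7495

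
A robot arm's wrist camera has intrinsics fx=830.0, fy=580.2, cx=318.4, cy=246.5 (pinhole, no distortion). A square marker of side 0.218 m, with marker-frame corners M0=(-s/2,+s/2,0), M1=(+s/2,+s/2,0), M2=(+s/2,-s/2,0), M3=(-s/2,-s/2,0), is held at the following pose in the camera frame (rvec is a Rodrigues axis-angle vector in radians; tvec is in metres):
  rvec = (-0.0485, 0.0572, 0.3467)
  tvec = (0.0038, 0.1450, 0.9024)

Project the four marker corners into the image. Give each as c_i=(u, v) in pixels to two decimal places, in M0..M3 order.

c0=(193.99, 381.43) c1=(382.65, 431.53) c2=(450.62, 297.76) c3=(262.62, 250.16)

Intrinsics K: fx=830.0, fy=580.2, cx=318.4, cy=246.5
Marker side s = 0.218 m; corners in marker frame (Z=0):
  M0 = (-0.1090, +0.1090, 0)
  M1 = (+0.1090, +0.1090, 0)
  M2 = (+0.1090, -0.1090, 0)
  M3 = (-0.1090, -0.1090, 0)
rvec = (-0.0485, 0.0572, 0.3467), |rvec| = θ = 0.35472 rad = 20.324°
Rodrigues: sinθ=0.34733, 1−cosθ=0.06226; R = I + sinθ·[k]× + (1−cosθ)·[k]×²:
    [+0.93891 -0.34085 +0.04769]
    [+0.33810 +0.93936 +0.05730]
    [-0.06433 -0.03768 +0.99722]
t = (0.0038, 0.1450, 0.9024) m
M0: Pc = R·M0+t = (-0.13569, +0.21054, +0.90530); u = 830.0·(-0.13569)/0.90530 + 318.4 = 193.9938, v = 580.2·(+0.21054)/0.90530 + 246.5 = 381.4311
M1: Pc = R·M1+t = (+0.06899, +0.28424, +0.89128); u = 830.0·(+0.06899)/0.89128 + 318.4 = 382.6452, v = 580.2·(+0.28424)/0.89128 + 246.5 = 431.5350
M2: Pc = R·M2+t = (+0.14329, +0.07946, +0.89950); u = 830.0·(+0.14329)/0.89950 + 318.4 = 450.6225, v = 580.2·(+0.07946)/0.89950 + 246.5 = 297.7556
M3: Pc = R·M3+t = (-0.06139, +0.00576, +0.91352); u = 830.0·(-0.06139)/0.91352 + 318.4 = 262.6239, v = 580.2·(+0.00576)/0.91352 + 246.5 = 250.1559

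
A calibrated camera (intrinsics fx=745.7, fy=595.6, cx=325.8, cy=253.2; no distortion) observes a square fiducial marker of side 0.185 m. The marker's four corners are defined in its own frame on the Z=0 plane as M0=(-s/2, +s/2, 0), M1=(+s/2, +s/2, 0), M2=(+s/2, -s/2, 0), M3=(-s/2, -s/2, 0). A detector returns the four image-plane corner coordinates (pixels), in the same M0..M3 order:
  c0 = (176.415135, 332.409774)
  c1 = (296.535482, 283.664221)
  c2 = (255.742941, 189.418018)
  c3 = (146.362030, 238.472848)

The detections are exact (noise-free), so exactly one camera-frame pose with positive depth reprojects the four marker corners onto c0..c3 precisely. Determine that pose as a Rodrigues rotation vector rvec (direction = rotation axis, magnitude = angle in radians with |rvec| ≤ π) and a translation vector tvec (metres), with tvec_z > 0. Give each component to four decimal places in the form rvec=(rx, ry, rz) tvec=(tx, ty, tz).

Intrinsics K: fx=745.7, fy=595.6, cx=325.8, cy=253.2
Marker side s = 0.185 m; corners in marker frame (Z=0):
  M0 = (-0.0925, +0.0925, 0)
  M1 = (+0.0925, +0.0925, 0)
  M2 = (+0.0925, -0.0925, 0)
  M3 = (-0.0925, -0.0925, 0)
Detected image corners:
  c0 = (176.415135, 332.409774) px
  c1 = (296.535482, 283.664221) px
  c2 = (255.742941, 189.418018) px
  c3 = (146.362030, 238.472848) px
Planar DLT: solve 8×8 A·h = b for H (H[2,2]=1):
  H  [+566.20187 +96.48945 +216.77373]
  H  [-327.48657 +396.03913 +259.66169]
  H  [-0.24188 -0.43122 +1.00000]
B = K⁻¹H; ‖b₁‖=1.003243, ‖b₂‖=1.003243; λ = 2/(‖b₁‖+‖b₂‖) = 0.996768, sign → tz>0 ⇒ λ=+0.996768
r₁ = λ·B[:,0] = (+0.86217,-0.44557,-0.24110); r₂ = λ·B[:,1] = (+0.31677,+0.84552,-0.42983)
r₃ = r₁×r₂ = (+0.39537,+0.29421,+0.87013); SVD([r₁ r₂ r₃]) → R = UVᵀ:
  R  [+0.86217 +0.31677 +0.39537]
  R  [-0.44557 +0.84552 +0.29421]
  R  [-0.24110 -0.42983 +0.87013]
t = (-0.14573, +0.01081, +0.99677) m
tr R = 2.577817; θ = arccos((tr R − 1)/2) = 0.661765 rad = 37.916°
axis k = ((R−Rᵀ)₃₂, (R−Rᵀ)₁₃, (R−Rᵀ)₂₁) / (2 sinθ) = (-0.589121, +0.517864, -0.620284)
rvec = θ·k = (-0.389860, +0.342705, -0.410483)

rvec=(-0.3899, 0.3427, -0.4105) tvec=(-0.1457, 0.0108, 0.9968)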